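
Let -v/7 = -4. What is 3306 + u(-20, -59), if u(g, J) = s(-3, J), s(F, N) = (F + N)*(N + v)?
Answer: 5228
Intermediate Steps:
v = 28 (v = -7*(-4) = 28)
s(F, N) = (28 + N)*(F + N) (s(F, N) = (F + N)*(N + 28) = (F + N)*(28 + N) = (28 + N)*(F + N))
u(g, J) = -84 + J² + 25*J (u(g, J) = J² + 28*(-3) + 28*J - 3*J = J² - 84 + 28*J - 3*J = -84 + J² + 25*J)
3306 + u(-20, -59) = 3306 + (-84 + (-59)² + 25*(-59)) = 3306 + (-84 + 3481 - 1475) = 3306 + 1922 = 5228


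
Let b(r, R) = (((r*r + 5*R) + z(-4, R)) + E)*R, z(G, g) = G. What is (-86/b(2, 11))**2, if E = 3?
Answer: 1849/101761 ≈ 0.018170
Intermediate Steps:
b(r, R) = R*(-1 + r**2 + 5*R) (b(r, R) = (((r*r + 5*R) - 4) + 3)*R = (((r**2 + 5*R) - 4) + 3)*R = ((-4 + r**2 + 5*R) + 3)*R = (-1 + r**2 + 5*R)*R = R*(-1 + r**2 + 5*R))
(-86/b(2, 11))**2 = (-86*1/(11*(-1 + 2**2 + 5*11)))**2 = (-86*1/(11*(-1 + 4 + 55)))**2 = (-86/(11*58))**2 = (-86/638)**2 = (-86*1/638)**2 = (-43/319)**2 = 1849/101761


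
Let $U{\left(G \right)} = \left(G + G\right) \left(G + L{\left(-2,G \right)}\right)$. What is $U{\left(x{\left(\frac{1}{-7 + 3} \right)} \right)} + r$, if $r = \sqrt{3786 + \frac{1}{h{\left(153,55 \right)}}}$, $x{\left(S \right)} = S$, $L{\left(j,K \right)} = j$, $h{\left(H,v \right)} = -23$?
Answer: $\frac{9}{8} + \frac{\sqrt{2002771}}{23} \approx 62.655$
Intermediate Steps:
$U{\left(G \right)} = 2 G \left(-2 + G\right)$ ($U{\left(G \right)} = \left(G + G\right) \left(G - 2\right) = 2 G \left(-2 + G\right)$)
$r = \frac{\sqrt{2002771}}{23}$ ($r = \sqrt{3786 + \frac{1}{-23}} = \sqrt{3786 - \frac{1}{23}} = \sqrt{\frac{87077}{23}} = \frac{\sqrt{2002771}}{23} \approx 61.53$)
$U{\left(x{\left(\frac{1}{-7 + 3} \right)} \right)} + r = \frac{2 \left(-2 + \frac{1}{-7 + 3}\right)}{-7 + 3} + \frac{\sqrt{2002771}}{23} = \frac{2 \left(-2 + \frac{1}{-4}\right)}{-4} + \frac{\sqrt{2002771}}{23} = 2 \left(- \frac{1}{4}\right) \left(-2 - \frac{1}{4}\right) + \frac{\sqrt{2002771}}{23} = 2 \left(- \frac{1}{4}\right) \left(- \frac{9}{4}\right) + \frac{\sqrt{2002771}}{23} = \frac{9}{8} + \frac{\sqrt{2002771}}{23}$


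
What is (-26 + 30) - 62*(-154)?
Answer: 9552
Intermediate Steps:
(-26 + 30) - 62*(-154) = 4 + 9548 = 9552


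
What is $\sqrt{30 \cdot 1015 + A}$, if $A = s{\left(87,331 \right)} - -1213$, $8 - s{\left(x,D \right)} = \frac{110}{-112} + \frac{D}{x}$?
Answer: $\frac{\sqrt{187922005698}}{2436} \approx 177.96$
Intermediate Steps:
$s{\left(x,D \right)} = \frac{503}{56} - \frac{D}{x}$ ($s{\left(x,D \right)} = 8 - \left(\frac{110}{-112} + \frac{D}{x}\right) = 8 - \left(110 \left(- \frac{1}{112}\right) + \frac{D}{x}\right) = 8 - \left(- \frac{55}{56} + \frac{D}{x}\right) = \frac{503}{56} - \frac{D}{x}$)
$A = \frac{5934961}{4872}$ ($A = \left(\frac{503}{56} - \frac{331}{87}\right) - -1213 = \left(\frac{503}{56} - 331 \cdot \frac{1}{87}\right) + 1213 = \left(\frac{503}{56} - \frac{331}{87}\right) + 1213 = \frac{25225}{4872} + 1213 = \frac{5934961}{4872} \approx 1218.2$)
$\sqrt{30 \cdot 1015 + A} = \sqrt{30 \cdot 1015 + \frac{5934961}{4872}} = \sqrt{30450 + \frac{5934961}{4872}} = \sqrt{\frac{154287361}{4872}} = \frac{\sqrt{187922005698}}{2436}$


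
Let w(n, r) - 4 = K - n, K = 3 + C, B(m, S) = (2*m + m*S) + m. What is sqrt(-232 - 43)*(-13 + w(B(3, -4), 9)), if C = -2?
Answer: -25*I*sqrt(11) ≈ -82.916*I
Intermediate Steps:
B(m, S) = 3*m + S*m (B(m, S) = (2*m + S*m) + m = 3*m + S*m)
K = 1 (K = 3 - 2 = 1)
w(n, r) = 5 - n (w(n, r) = 4 + (1 - n) = 5 - n)
sqrt(-232 - 43)*(-13 + w(B(3, -4), 9)) = sqrt(-232 - 43)*(-13 + (5 - 3*(3 - 4))) = sqrt(-275)*(-13 + (5 - 3*(-1))) = (5*I*sqrt(11))*(-13 + (5 - 1*(-3))) = (5*I*sqrt(11))*(-13 + (5 + 3)) = (5*I*sqrt(11))*(-13 + 8) = (5*I*sqrt(11))*(-5) = -25*I*sqrt(11)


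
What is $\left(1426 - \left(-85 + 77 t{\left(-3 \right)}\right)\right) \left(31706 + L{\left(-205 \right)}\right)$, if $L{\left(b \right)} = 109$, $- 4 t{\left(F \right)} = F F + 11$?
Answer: $60321240$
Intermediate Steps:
$t{\left(F \right)} = - \frac{11}{4} - \frac{F^{2}}{4}$ ($t{\left(F \right)} = - \frac{F F + 11}{4} = - \frac{F^{2} + 11}{4} = - \frac{11 + F^{2}}{4} = - \frac{11}{4} - \frac{F^{2}}{4}$)
$\left(1426 - \left(-85 + 77 t{\left(-3 \right)}\right)\right) \left(31706 + L{\left(-205 \right)}\right) = \left(1426 - \left(-85 + 77 \left(- \frac{11}{4} - \frac{\left(-3\right)^{2}}{4}\right)\right)\right) \left(31706 + 109\right) = \left(1426 - \left(-85 + 77 \left(- \frac{11}{4} - \frac{9}{4}\right)\right)\right) 31815 = \left(1426 + \left(85 - -385\right)\right) 31815 = \left(1426 + \left(85 + 385\right)\right) 31815 = \left(1426 + 470\right) 31815 = 1896 \cdot 31815 = 60321240$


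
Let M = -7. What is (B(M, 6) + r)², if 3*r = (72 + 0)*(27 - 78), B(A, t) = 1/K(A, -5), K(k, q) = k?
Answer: 73427761/49 ≈ 1.4985e+6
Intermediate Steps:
B(A, t) = 1/A
r = -1224 (r = ((72 + 0)*(27 - 78))/3 = (72*(-51))/3 = (⅓)*(-3672) = -1224)
(B(M, 6) + r)² = (1/(-7) - 1224)² = (-⅐ - 1224)² = (-8569/7)² = 73427761/49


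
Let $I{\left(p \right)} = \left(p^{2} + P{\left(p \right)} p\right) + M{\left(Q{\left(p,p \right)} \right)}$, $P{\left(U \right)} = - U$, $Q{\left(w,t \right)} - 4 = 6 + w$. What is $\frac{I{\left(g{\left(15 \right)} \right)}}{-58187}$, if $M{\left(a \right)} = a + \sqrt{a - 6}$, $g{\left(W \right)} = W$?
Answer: $- \frac{25}{58187} - \frac{\sqrt{19}}{58187} \approx -0.00050456$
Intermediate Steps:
$Q{\left(w,t \right)} = 10 + w$ ($Q{\left(w,t \right)} = 4 + \left(6 + w\right) = 10 + w$)
$M{\left(a \right)} = a + \sqrt{-6 + a}$
$I{\left(p \right)} = 10 + p + \sqrt{4 + p}$ ($I{\left(p \right)} = \left(p^{2} + - p p\right) + \left(\left(10 + p\right) + \sqrt{-6 + \left(10 + p\right)}\right) = \left(p^{2} - p^{2}\right) + \left(\left(10 + p\right) + \sqrt{4 + p}\right) = 0 + \left(10 + p + \sqrt{4 + p}\right) = 10 + p + \sqrt{4 + p}$)
$\frac{I{\left(g{\left(15 \right)} \right)}}{-58187} = \frac{10 + 15 + \sqrt{4 + 15}}{-58187} = \left(10 + 15 + \sqrt{19}\right) \left(- \frac{1}{58187}\right) = \left(25 + \sqrt{19}\right) \left(- \frac{1}{58187}\right) = - \frac{25}{58187} - \frac{\sqrt{19}}{58187}$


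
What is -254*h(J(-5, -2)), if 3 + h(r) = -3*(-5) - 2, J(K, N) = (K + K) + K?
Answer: -2540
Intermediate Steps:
J(K, N) = 3*K (J(K, N) = 2*K + K = 3*K)
h(r) = 10 (h(r) = -3 + (-3*(-5) - 2) = -3 + (15 - 2) = -3 + 13 = 10)
-254*h(J(-5, -2)) = -254*10 = -2540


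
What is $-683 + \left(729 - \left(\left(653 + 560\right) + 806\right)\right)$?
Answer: $-1973$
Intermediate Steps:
$-683 + \left(729 - \left(\left(653 + 560\right) + 806\right)\right) = -683 + \left(729 - \left(1213 + 806\right)\right) = -683 + \left(729 - 2019\right) = -683 - 1290 = -1973$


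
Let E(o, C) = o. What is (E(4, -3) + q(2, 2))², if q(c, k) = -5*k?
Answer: 36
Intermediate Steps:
(E(4, -3) + q(2, 2))² = (4 - 5*2)² = (4 - 10)² = (-6)² = 36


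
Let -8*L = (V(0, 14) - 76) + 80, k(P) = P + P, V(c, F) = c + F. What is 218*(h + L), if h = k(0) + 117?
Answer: 50031/2 ≈ 25016.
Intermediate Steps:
V(c, F) = F + c
k(P) = 2*P
L = -9/4 (L = -(((14 + 0) - 76) + 80)/8 = -((14 - 76) + 80)/8 = -(-62 + 80)/8 = -⅛*18 = -9/4 ≈ -2.2500)
h = 117 (h = 2*0 + 117 = 0 + 117 = 117)
218*(h + L) = 218*(117 - 9/4) = 218*(459/4) = 50031/2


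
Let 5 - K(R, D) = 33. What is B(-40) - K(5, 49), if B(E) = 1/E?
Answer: 1119/40 ≈ 27.975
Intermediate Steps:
K(R, D) = -28 (K(R, D) = 5 - 1*33 = 5 - 33 = -28)
B(-40) - K(5, 49) = 1/(-40) - 1*(-28) = -1/40 + 28 = 1119/40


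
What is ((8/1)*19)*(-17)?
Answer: -2584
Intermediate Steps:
((8/1)*19)*(-17) = ((8*1)*19)*(-17) = (8*19)*(-17) = 152*(-17) = -2584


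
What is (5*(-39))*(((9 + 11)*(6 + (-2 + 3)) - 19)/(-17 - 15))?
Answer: 23595/32 ≈ 737.34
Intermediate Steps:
(5*(-39))*(((9 + 11)*(6 + (-2 + 3)) - 19)/(-17 - 15)) = -195*(20*(6 + 1) - 19)/(-32) = -195*(20*7 - 19)*(-1)/32 = -195*(140 - 19)*(-1)/32 = -23595*(-1)/32 = -195*(-121/32) = 23595/32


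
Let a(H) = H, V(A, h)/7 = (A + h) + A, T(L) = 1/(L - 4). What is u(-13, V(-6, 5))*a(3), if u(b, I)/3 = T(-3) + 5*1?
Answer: 306/7 ≈ 43.714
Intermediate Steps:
T(L) = 1/(-4 + L)
V(A, h) = 7*h + 14*A (V(A, h) = 7*((A + h) + A) = 7*(h + 2*A) = 7*h + 14*A)
u(b, I) = 102/7 (u(b, I) = 3*(1/(-4 - 3) + 5*1) = 3*(1/(-7) + 5) = 3*(-⅐ + 5) = 3*(34/7) = 102/7)
u(-13, V(-6, 5))*a(3) = (102/7)*3 = 306/7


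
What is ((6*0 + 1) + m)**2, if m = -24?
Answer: 529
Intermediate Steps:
((6*0 + 1) + m)**2 = ((6*0 + 1) - 24)**2 = ((0 + 1) - 24)**2 = (1 - 24)**2 = (-23)**2 = 529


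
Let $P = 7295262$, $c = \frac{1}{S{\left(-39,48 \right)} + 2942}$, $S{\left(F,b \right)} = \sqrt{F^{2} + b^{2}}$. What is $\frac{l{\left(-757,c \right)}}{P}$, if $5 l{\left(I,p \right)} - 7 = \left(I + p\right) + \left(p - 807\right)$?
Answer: $- \frac{13470440339}{315576218541090} - \frac{\sqrt{17}}{10519207284703} \approx -4.2685 \cdot 10^{-5}$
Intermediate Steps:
$c = \frac{1}{2942 + 15 \sqrt{17}}$ ($c = \frac{1}{\sqrt{\left(-39\right)^{2} + 48^{2}} + 2942} = \frac{1}{\sqrt{1521 + 2304} + 2942} = \frac{1}{\sqrt{3825} + 2942} = \frac{1}{15 \sqrt{17} + 2942} = \frac{1}{2942 + 15 \sqrt{17}} \approx 0.00033291$)
$l{\left(I,p \right)} = -160 + \frac{I}{5} + \frac{2 p}{5}$ ($l{\left(I,p \right)} = \frac{7}{5} + \frac{\left(I + p\right) + \left(p - 807\right)}{5} = \frac{7}{5} + \frac{\left(I + p\right) + \left(-807 + p\right)}{5} = \frac{7}{5} + \frac{-807 + I + 2 p}{5} = \frac{7}{5} + \left(- \frac{807}{5} + \frac{I}{5} + \frac{2 p}{5}\right) = -160 + \frac{I}{5} + \frac{2 p}{5}$)
$\frac{l{\left(-757,c \right)}}{P} = \frac{-160 + \frac{1}{5} \left(-757\right) + \frac{2 \left(\frac{2942}{8651539} - \frac{15 \sqrt{17}}{8651539}\right)}{5}}{7295262} = \left(-160 - \frac{757}{5} + \left(\frac{5884}{43257695} - \frac{6 \sqrt{17}}{8651539}\right)\right) \frac{1}{7295262} = \left(- \frac{13470440339}{43257695} - \frac{6 \sqrt{17}}{8651539}\right) \frac{1}{7295262} = - \frac{13470440339}{315576218541090} - \frac{\sqrt{17}}{10519207284703}$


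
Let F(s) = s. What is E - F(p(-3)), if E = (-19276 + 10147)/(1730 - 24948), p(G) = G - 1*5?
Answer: 194873/23218 ≈ 8.3932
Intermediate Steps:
p(G) = -5 + G (p(G) = G - 5 = -5 + G)
E = 9129/23218 (E = -9129/(-23218) = -9129*(-1/23218) = 9129/23218 ≈ 0.39319)
E - F(p(-3)) = 9129/23218 - (-5 - 3) = 9129/23218 - 1*(-8) = 9129/23218 + 8 = 194873/23218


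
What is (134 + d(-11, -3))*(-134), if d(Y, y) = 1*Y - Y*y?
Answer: -12060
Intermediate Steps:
d(Y, y) = Y - Y*y
(134 + d(-11, -3))*(-134) = (134 - 11*(1 - 1*(-3)))*(-134) = (134 - 11*(1 + 3))*(-134) = (134 - 11*4)*(-134) = (134 - 44)*(-134) = 90*(-134) = -12060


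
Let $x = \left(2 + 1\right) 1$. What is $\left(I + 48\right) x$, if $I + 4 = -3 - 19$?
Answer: $66$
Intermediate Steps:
$I = -26$ ($I = -4 - 22 = -26$)
$x = 3$ ($x = 3 \cdot 1 = 3$)
$\left(I + 48\right) x = \left(-26 + 48\right) 3 = 22 \cdot 3 = 66$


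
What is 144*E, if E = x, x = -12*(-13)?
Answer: 22464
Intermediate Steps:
x = 156
E = 156
144*E = 144*156 = 22464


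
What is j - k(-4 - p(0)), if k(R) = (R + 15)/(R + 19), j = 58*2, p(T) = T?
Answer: 1729/15 ≈ 115.27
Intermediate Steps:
j = 116
k(R) = (15 + R)/(19 + R)
j - k(-4 - p(0)) = 116 - (15 + (-4 - 1*0))/(19 + (-4 - 1*0)) = 116 - (15 + (-4 + 0))/(19 + (-4 + 0)) = 116 - (15 - 4)/(19 - 4) = 116 - 11/15 = 1729/15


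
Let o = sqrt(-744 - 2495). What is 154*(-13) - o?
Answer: -2002 - I*sqrt(3239) ≈ -2002.0 - 56.912*I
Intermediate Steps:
o = I*sqrt(3239) (o = sqrt(-3239) = I*sqrt(3239) ≈ 56.912*I)
154*(-13) - o = 154*(-13) - I*sqrt(3239) = -2002 - I*sqrt(3239)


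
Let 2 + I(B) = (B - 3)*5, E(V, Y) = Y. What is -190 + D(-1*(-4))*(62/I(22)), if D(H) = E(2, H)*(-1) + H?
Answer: -190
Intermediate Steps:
I(B) = -17 + 5*B (I(B) = -2 + (B - 3)*5 = -2 + (-3 + B)*5 = -2 + (-15 + 5*B) = -17 + 5*B)
D(H) = 0 (D(H) = H*(-1) + H = -H + H = 0)
-190 + D(-1*(-4))*(62/I(22)) = -190 + 0*(62/(-17 + 5*22)) = -190 + 0*(62/(-17 + 110)) = -190 + 0*(62/93) = -190 + 0*(62*(1/93)) = -190 + 0*(⅔) = -190 + 0 = -190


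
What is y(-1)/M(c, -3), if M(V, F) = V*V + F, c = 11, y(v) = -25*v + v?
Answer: 12/59 ≈ 0.20339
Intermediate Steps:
y(v) = -24*v
M(V, F) = F + V² (M(V, F) = V² + F = F + V²)
y(-1)/M(c, -3) = (-24*(-1))/(-3 + 11²) = 24/(-3 + 121) = 24/118 = 24*(1/118) = 12/59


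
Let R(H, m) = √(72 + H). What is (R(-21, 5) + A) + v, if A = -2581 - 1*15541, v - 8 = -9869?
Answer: -27983 + √51 ≈ -27976.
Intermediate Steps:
v = -9861 (v = 8 - 9869 = -9861)
A = -18122 (A = -2581 - 15541 = -18122)
(R(-21, 5) + A) + v = (√(72 - 21) - 18122) - 9861 = (√51 - 18122) - 9861 = (-18122 + √51) - 9861 = -27983 + √51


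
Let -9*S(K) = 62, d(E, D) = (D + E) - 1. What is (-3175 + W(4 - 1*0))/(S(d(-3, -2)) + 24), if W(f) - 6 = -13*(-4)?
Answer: -28053/154 ≈ -182.16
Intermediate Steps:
d(E, D) = -1 + D + E
S(K) = -62/9 (S(K) = -⅑*62 = -62/9)
W(f) = 58 (W(f) = 6 - 13*(-4) = 6 + 52 = 58)
(-3175 + W(4 - 1*0))/(S(d(-3, -2)) + 24) = (-3175 + 58)/(-62/9 + 24) = -3117/154/9 = -3117*9/154 = -28053/154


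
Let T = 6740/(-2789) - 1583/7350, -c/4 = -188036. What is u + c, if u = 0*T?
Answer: 752144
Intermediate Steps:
c = 752144 (c = -4*(-188036) = 752144)
T = -53953987/20499150 (T = 6740*(-1/2789) - 1583*1/7350 = -6740/2789 - 1583/7350 = -53953987/20499150 ≈ -2.6320)
u = 0 (u = 0*(-53953987/20499150) = 0)
u + c = 0 + 752144 = 752144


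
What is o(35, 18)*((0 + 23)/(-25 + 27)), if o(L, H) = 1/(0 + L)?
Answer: 23/70 ≈ 0.32857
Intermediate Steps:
o(L, H) = 1/L
o(35, 18)*((0 + 23)/(-25 + 27)) = ((0 + 23)/(-25 + 27))/35 = (23/2)/35 = (23*(1/2))/35 = (1/35)*(23/2) = 23/70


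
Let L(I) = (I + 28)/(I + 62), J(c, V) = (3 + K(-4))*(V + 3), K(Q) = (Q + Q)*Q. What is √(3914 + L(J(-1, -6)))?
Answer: √7240297/43 ≈ 62.576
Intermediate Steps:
K(Q) = 2*Q² (K(Q) = (2*Q)*Q = 2*Q²)
J(c, V) = 105 + 35*V (J(c, V) = (3 + 2*(-4)²)*(V + 3) = (3 + 2*16)*(3 + V) = (3 + 32)*(3 + V) = 35*(3 + V) = 105 + 35*V)
L(I) = (28 + I)/(62 + I)
√(3914 + L(J(-1, -6))) = √(3914 + (28 + (105 + 35*(-6)))/(62 + (105 + 35*(-6)))) = √(3914 + (28 + (105 - 210))/(62 + (105 - 210))) = √(3914 + (28 - 105)/(62 - 105)) = √(3914 - 77/(-43)) = √(3914 - 1/43*(-77)) = √(3914 + 77/43) = √(168379/43) = √7240297/43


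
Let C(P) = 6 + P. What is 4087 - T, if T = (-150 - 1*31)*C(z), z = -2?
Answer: 4811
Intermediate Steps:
T = -724 (T = (-150 - 1*31)*(6 - 2) = (-150 - 31)*4 = -181*4 = -724)
4087 - T = 4087 - 1*(-724) = 4087 + 724 = 4811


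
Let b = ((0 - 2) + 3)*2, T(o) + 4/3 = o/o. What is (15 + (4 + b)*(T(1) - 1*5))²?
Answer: 289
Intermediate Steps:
T(o) = -⅓ (T(o) = -4/3 + o/o = -4/3 + 1 = -⅓)
b = 2 (b = (-2 + 3)*2 = 1*2 = 2)
(15 + (4 + b)*(T(1) - 1*5))² = (15 + (4 + 2)*(-⅓ - 1*5))² = (15 + 6*(-⅓ - 5))² = (15 + 6*(-16/3))² = (15 - 32)² = (-17)² = 289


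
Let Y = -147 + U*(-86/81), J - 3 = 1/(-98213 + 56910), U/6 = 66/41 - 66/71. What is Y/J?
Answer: -54585673073/1082088564 ≈ -50.445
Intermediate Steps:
U = 11880/2911 (U = 6*(66/41 - 66/71) = 6*(1980/2911) = 11880/2911 ≈ 4.0811)
J = 123908/41303 (J = 3 + 1/(-98213 + 56910) = 3 + 1/(-41303) = 3 - 1/41303 = 123908/41303 ≈ 3.0000)
Y = -1321591/8733 (Y = -147 + 11880*(-86/81)/2911 = -147 + 11880*(-86*1/81)/2911 = -147 + (11880/2911)*(-86/81) = -147 - 37840/8733 = -1321591/8733 ≈ -151.33)
Y/J = -1321591/(8733*123908/41303) = -1321591/8733*41303/123908 = -54585673073/1082088564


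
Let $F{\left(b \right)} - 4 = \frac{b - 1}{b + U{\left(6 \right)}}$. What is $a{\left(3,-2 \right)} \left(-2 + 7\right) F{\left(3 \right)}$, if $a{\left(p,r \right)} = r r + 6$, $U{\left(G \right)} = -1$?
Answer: $250$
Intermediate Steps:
$F{\left(b \right)} = 5$ ($F{\left(b \right)} = 4 + \frac{b - 1}{b - 1} = 4 + \frac{-1 + b}{-1 + b} = 4 + 1 = 5$)
$a{\left(p,r \right)} = 6 + r^{2}$ ($a{\left(p,r \right)} = r^{2} + 6 = 6 + r^{2}$)
$a{\left(3,-2 \right)} \left(-2 + 7\right) F{\left(3 \right)} = \left(6 + \left(-2\right)^{2}\right) \left(-2 + 7\right) 5 = \left(6 + 4\right) 5 \cdot 5 = 10 \cdot 5 \cdot 5 = 50 \cdot 5 = 250$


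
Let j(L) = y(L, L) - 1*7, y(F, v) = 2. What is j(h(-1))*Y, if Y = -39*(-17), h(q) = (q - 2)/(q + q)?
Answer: -3315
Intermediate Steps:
h(q) = (-2 + q)/(2*q) (h(q) = (-2 + q)/((2*q)) = (-2 + q)*(1/(2*q)) = (-2 + q)/(2*q))
j(L) = -5 (j(L) = 2 - 1*7 = 2 - 7 = -5)
Y = 663
j(h(-1))*Y = -5*663 = -3315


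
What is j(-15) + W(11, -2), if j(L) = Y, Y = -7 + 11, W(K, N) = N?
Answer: 2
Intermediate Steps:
Y = 4
j(L) = 4
j(-15) + W(11, -2) = 4 - 2 = 2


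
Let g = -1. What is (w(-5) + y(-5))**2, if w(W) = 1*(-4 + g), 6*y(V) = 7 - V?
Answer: 9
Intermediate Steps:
y(V) = 7/6 - V/6 (y(V) = (7 - V)/6 = 7/6 - V/6)
w(W) = -5 (w(W) = 1*(-4 - 1) = 1*(-5) = -5)
(w(-5) + y(-5))**2 = (-5 + (7/6 - 1/6*(-5)))**2 = (-5 + (7/6 + 5/6))**2 = (-5 + 2)**2 = (-3)**2 = 9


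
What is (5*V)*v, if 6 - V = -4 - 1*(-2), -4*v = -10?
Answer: 100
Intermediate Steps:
v = 5/2 (v = -1/4*(-10) = 5/2 ≈ 2.5000)
V = 8 (V = 6 - (-4 - 1*(-2)) = 6 - (-4 + 2) = 6 - 1*(-2) = 6 + 2 = 8)
(5*V)*v = (5*8)*(5/2) = 40*(5/2) = 100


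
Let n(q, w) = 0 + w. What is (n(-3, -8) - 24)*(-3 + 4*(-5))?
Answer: 736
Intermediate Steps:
n(q, w) = w
(n(-3, -8) - 24)*(-3 + 4*(-5)) = (-8 - 24)*(-3 + 4*(-5)) = -32*(-3 - 20) = -32*(-23) = 736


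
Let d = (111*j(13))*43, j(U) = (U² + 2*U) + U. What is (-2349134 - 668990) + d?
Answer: -2025340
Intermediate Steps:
j(U) = U² + 3*U
d = 992784 (d = (111*(13*(3 + 13)))*43 = (111*(13*16))*43 = (111*208)*43 = 23088*43 = 992784)
(-2349134 - 668990) + d = (-2349134 - 668990) + 992784 = -3018124 + 992784 = -2025340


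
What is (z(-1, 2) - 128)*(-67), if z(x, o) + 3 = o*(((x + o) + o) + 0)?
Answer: 8375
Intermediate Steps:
z(x, o) = -3 + o*(x + 2*o) (z(x, o) = -3 + o*(((x + o) + o) + 0) = -3 + o*(((o + x) + o) + 0) = -3 + o*((x + 2*o) + 0) = -3 + o*(x + 2*o))
(z(-1, 2) - 128)*(-67) = ((-3 + 2*2**2 + 2*(-1)) - 128)*(-67) = ((-3 + 2*4 - 2) - 128)*(-67) = ((-3 + 8 - 2) - 128)*(-67) = (3 - 128)*(-67) = -125*(-67) = 8375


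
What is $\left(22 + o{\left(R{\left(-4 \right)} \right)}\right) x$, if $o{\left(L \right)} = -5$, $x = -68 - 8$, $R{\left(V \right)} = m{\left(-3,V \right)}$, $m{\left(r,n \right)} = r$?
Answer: $-1292$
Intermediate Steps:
$R{\left(V \right)} = -3$
$x = -76$
$\left(22 + o{\left(R{\left(-4 \right)} \right)}\right) x = \left(22 - 5\right) \left(-76\right) = 17 \left(-76\right) = -1292$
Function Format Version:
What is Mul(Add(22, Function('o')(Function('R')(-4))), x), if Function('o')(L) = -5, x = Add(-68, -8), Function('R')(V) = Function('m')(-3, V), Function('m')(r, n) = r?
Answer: -1292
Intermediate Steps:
Function('R')(V) = -3
x = -76
Mul(Add(22, Function('o')(Function('R')(-4))), x) = Mul(Add(22, -5), -76) = Mul(17, -76) = -1292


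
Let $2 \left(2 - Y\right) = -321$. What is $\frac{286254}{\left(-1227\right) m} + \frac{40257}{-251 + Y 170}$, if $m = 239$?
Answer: $\frac{1323189675}{2675835874} \approx 0.4945$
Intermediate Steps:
$Y = \frac{325}{2}$ ($Y = 2 - - \frac{321}{2} = 2 + \frac{321}{2} = \frac{325}{2} \approx 162.5$)
$\frac{286254}{\left(-1227\right) m} + \frac{40257}{-251 + Y 170} = \frac{286254}{\left(-1227\right) 239} + \frac{40257}{-251 + \frac{325}{2} \cdot 170} = \frac{286254}{-293253} + \frac{40257}{-251 + 27625} = 286254 \left(- \frac{1}{293253}\right) + \frac{40257}{27374} = - \frac{95418}{97751} + 40257 \cdot \frac{1}{27374} = - \frac{95418}{97751} + \frac{40257}{27374} = \frac{1323189675}{2675835874}$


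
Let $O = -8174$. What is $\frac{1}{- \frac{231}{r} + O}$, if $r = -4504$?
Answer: $- \frac{4504}{36815465} \approx -0.00012234$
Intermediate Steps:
$\frac{1}{- \frac{231}{r} + O} = \frac{1}{- \frac{231}{-4504} - 8174} = \frac{1}{\left(-231\right) \left(- \frac{1}{4504}\right) - 8174} = \frac{1}{\frac{231}{4504} - 8174} = \frac{1}{- \frac{36815465}{4504}} = - \frac{4504}{36815465}$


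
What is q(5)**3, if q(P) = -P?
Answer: -125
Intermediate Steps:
q(5)**3 = (-1*5)**3 = (-5)**3 = -125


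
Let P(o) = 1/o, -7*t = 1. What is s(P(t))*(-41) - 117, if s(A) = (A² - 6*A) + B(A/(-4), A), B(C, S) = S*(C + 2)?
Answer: -11087/4 ≈ -2771.8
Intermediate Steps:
t = -⅐ (t = -⅐*1 = -⅐ ≈ -0.14286)
B(C, S) = S*(2 + C)
s(A) = A² - 6*A + A*(2 - A/4) (s(A) = (A² - 6*A) + A*(2 + A/(-4)) = (A² - 6*A) + A*(2 + A*(-¼)) = (A² - 6*A) + A*(2 - A/4) = A² - 6*A + A*(2 - A/4))
s(P(t))*(-41) - 117 = ((-16 + 3/(-⅐))/(4*(-⅐)))*(-41) - 117 = ((¼)*(-7)*(-16 + 3*(-7)))*(-41) - 117 = ((¼)*(-7)*(-16 - 21))*(-41) - 117 = ((¼)*(-7)*(-37))*(-41) - 117 = (259/4)*(-41) - 117 = -10619/4 - 117 = -11087/4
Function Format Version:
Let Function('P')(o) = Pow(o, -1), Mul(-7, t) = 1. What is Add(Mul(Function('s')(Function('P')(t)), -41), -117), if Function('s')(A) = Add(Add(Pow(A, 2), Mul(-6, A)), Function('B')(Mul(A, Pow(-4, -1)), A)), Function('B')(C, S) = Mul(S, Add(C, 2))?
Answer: Rational(-11087, 4) ≈ -2771.8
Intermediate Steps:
t = Rational(-1, 7) (t = Mul(Rational(-1, 7), 1) = Rational(-1, 7) ≈ -0.14286)
Function('B')(C, S) = Mul(S, Add(2, C))
Function('s')(A) = Add(Pow(A, 2), Mul(-6, A), Mul(A, Add(2, Mul(Rational(-1, 4), A)))) (Function('s')(A) = Add(Add(Pow(A, 2), Mul(-6, A)), Mul(A, Add(2, Mul(A, Pow(-4, -1))))) = Add(Add(Pow(A, 2), Mul(-6, A)), Mul(A, Add(2, Mul(A, Rational(-1, 4))))) = Add(Add(Pow(A, 2), Mul(-6, A)), Mul(A, Add(2, Mul(Rational(-1, 4), A)))) = Add(Pow(A, 2), Mul(-6, A), Mul(A, Add(2, Mul(Rational(-1, 4), A)))))
Add(Mul(Function('s')(Function('P')(t)), -41), -117) = Add(Mul(Mul(Rational(1, 4), Pow(Rational(-1, 7), -1), Add(-16, Mul(3, Pow(Rational(-1, 7), -1)))), -41), -117) = Add(Mul(Mul(Rational(1, 4), -7, Add(-16, Mul(3, -7))), -41), -117) = Add(Mul(Mul(Rational(1, 4), -7, Add(-16, -21)), -41), -117) = Add(Mul(Mul(Rational(1, 4), -7, -37), -41), -117) = Add(Mul(Rational(259, 4), -41), -117) = Add(Rational(-10619, 4), -117) = Rational(-11087, 4)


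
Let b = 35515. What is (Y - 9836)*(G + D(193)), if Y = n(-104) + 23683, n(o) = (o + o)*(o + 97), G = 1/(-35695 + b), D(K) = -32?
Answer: -29386861/60 ≈ -4.8978e+5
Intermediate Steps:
G = -1/180 (G = 1/(-35695 + 35515) = 1/(-180) = -1/180 ≈ -0.0055556)
n(o) = 2*o*(97 + o) (n(o) = (2*o)*(97 + o) = 2*o*(97 + o))
Y = 25139 (Y = 2*(-104)*(97 - 104) + 23683 = 2*(-104)*(-7) + 23683 = 1456 + 23683 = 25139)
(Y - 9836)*(G + D(193)) = (25139 - 9836)*(-1/180 - 32) = 15303*(-5761/180) = -29386861/60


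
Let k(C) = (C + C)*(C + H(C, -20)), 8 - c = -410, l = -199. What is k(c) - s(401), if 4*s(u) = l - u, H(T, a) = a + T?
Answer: 682326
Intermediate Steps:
H(T, a) = T + a
c = 418 (c = 8 - 1*(-410) = 8 + 410 = 418)
k(C) = 2*C*(-20 + 2*C) (k(C) = (C + C)*(C + (C - 20)) = (2*C)*(C + (-20 + C)) = (2*C)*(-20 + 2*C) = 2*C*(-20 + 2*C))
s(u) = -199/4 - u/4 (s(u) = (-199 - u)/4 = -199/4 - u/4)
k(c) - s(401) = 4*418*(-10 + 418) - (-199/4 - ¼*401) = 4*418*408 - (-199/4 - 401/4) = 682176 - 1*(-150) = 682176 + 150 = 682326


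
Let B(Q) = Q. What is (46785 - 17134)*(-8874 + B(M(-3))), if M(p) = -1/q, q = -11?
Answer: -2894323063/11 ≈ -2.6312e+8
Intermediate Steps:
M(p) = 1/11 (M(p) = -1/(-11) = -1*(-1/11) = 1/11)
(46785 - 17134)*(-8874 + B(M(-3))) = (46785 - 17134)*(-8874 + 1/11) = 29651*(-97613/11) = -2894323063/11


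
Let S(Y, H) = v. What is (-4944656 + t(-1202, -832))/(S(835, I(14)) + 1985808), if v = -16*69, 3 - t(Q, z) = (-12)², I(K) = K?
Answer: -4944797/1984704 ≈ -2.4915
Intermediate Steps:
t(Q, z) = -141 (t(Q, z) = 3 - 1*(-12)² = 3 - 1*144 = 3 - 144 = -141)
v = -1104
S(Y, H) = -1104
(-4944656 + t(-1202, -832))/(S(835, I(14)) + 1985808) = (-4944656 - 141)/(-1104 + 1985808) = -4944797/1984704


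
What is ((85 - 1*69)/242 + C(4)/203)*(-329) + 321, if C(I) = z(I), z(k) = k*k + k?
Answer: 936321/3509 ≈ 266.83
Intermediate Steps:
z(k) = k + k**2 (z(k) = k**2 + k = k + k**2)
C(I) = I*(1 + I)
((85 - 1*69)/242 + C(4)/203)*(-329) + 321 = ((85 - 1*69)/242 + (4*(1 + 4))/203)*(-329) + 321 = ((85 - 69)*(1/242) + (4*5)*(1/203))*(-329) + 321 = (16*(1/242) + 20*(1/203))*(-329) + 321 = (8/121 + 20/203)*(-329) + 321 = (4044/24563)*(-329) + 321 = -190068/3509 + 321 = 936321/3509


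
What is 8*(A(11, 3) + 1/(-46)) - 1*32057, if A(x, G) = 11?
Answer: -735291/23 ≈ -31969.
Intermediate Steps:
8*(A(11, 3) + 1/(-46)) - 1*32057 = 8*(11 + 1/(-46)) - 1*32057 = 8*(11 - 1/46) - 32057 = 8*(505/46) - 32057 = 2020/23 - 32057 = -735291/23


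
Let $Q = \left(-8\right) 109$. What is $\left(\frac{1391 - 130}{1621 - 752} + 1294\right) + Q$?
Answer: $\frac{367979}{869} \approx 423.45$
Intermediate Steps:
$Q = -872$
$\left(\frac{1391 - 130}{1621 - 752} + 1294\right) + Q = \left(\frac{1391 - 130}{1621 - 752} + 1294\right) - 872 = \left(\frac{1261}{869} + 1294\right) - 872 = \frac{1125747}{869} - 872 = \frac{367979}{869}$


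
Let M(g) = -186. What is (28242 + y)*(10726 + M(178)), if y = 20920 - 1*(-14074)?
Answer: 666507440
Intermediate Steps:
y = 34994 (y = 20920 + 14074 = 34994)
(28242 + y)*(10726 + M(178)) = (28242 + 34994)*(10726 - 186) = 63236*10540 = 666507440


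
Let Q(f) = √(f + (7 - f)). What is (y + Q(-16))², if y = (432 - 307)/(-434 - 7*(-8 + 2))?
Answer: 1091273/153664 - 125*√7/196 ≈ 5.4143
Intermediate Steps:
Q(f) = √7
y = -125/392 (y = 125/(-434 - 7*(-6)) = 125/(-434 + 42) = 125/(-392) = 125*(-1/392) = -125/392 ≈ -0.31888)
(y + Q(-16))² = (-125/392 + √7)²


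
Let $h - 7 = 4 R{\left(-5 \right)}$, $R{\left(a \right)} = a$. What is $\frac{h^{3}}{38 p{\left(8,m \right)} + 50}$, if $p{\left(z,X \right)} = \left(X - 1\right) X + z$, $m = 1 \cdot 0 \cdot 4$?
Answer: $- \frac{2197}{354} \approx -6.2062$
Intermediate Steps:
$m = 0$ ($m = 0 \cdot 4 = 0$)
$p{\left(z,X \right)} = z + X \left(-1 + X\right)$ ($p{\left(z,X \right)} = \left(-1 + X\right) X + z = X \left(-1 + X\right) + z = z + X \left(-1 + X\right)$)
$h = -13$ ($h = 7 + 4 \left(-5\right) = 7 - 20 = -13$)
$\frac{h^{3}}{38 p{\left(8,m \right)} + 50} = \frac{\left(-13\right)^{3}}{38 \left(8 + 0^{2} - 0\right) + 50} = - \frac{2197}{38 \left(8 + 0 + 0\right) + 50} = - \frac{2197}{38 \cdot 8 + 50} = - \frac{2197}{304 + 50} = - \frac{2197}{354}$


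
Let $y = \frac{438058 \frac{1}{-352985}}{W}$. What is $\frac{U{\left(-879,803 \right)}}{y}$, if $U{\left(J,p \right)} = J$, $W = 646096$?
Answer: $\frac{100233335388120}{219029} \approx 4.5763 \cdot 10^{8}$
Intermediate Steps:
$y = - \frac{219029}{114031098280}$ ($y = \frac{438058 \frac{1}{-352985}}{646096} = 438058 \left(- \frac{1}{352985}\right) \frac{1}{646096} = \left(- \frac{438058}{352985}\right) \frac{1}{646096} = - \frac{219029}{114031098280} \approx -1.9208 \cdot 10^{-6}$)
$\frac{U{\left(-879,803 \right)}}{y} = - \frac{879}{- \frac{219029}{114031098280}} = \left(-879\right) \left(- \frac{114031098280}{219029}\right) = \frac{100233335388120}{219029}$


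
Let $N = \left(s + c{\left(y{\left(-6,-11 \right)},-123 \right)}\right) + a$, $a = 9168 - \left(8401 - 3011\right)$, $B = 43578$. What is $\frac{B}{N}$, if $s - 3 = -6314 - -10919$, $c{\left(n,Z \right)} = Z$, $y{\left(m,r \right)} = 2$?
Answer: $\frac{43578}{8263} \approx 5.2739$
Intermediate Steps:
$s = 4608$ ($s = 3 - -4605 = 3 + \left(-6314 + 10919\right) = 3 + 4605 = 4608$)
$a = 3778$ ($a = 9168 - 5390 = 3778$)
$N = 8263$ ($N = \left(4608 - 123\right) + 3778 = 4485 + 3778 = 8263$)
$\frac{B}{N} = \frac{43578}{8263}$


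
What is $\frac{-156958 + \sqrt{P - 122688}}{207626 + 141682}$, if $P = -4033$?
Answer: $- \frac{78479}{174654} + \frac{i \sqrt{126721}}{349308} \approx -0.44934 + 0.0010191 i$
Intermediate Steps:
$\frac{-156958 + \sqrt{P - 122688}}{207626 + 141682} = \frac{-156958 + \sqrt{-4033 - 122688}}{207626 + 141682} = \frac{-156958 + \sqrt{-126721}}{349308} = \left(-156958 + i \sqrt{126721}\right) \frac{1}{349308} = - \frac{78479}{174654} + \frac{i \sqrt{126721}}{349308}$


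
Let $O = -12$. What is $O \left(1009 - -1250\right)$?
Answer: $-27108$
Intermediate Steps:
$O \left(1009 - -1250\right) = - 12 \left(1009 - -1250\right) = - 12 \left(1009 + 1250\right) = \left(-12\right) 2259 = -27108$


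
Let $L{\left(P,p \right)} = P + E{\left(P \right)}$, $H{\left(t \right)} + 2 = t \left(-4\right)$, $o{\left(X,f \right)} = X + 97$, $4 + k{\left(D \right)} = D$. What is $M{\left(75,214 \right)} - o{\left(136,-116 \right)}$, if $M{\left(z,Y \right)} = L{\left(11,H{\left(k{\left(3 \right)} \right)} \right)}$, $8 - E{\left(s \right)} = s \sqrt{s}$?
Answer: $-214 - 11 \sqrt{11} \approx -250.48$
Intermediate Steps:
$k{\left(D \right)} = -4 + D$
$o{\left(X,f \right)} = 97 + X$
$E{\left(s \right)} = 8 - s^{\frac{3}{2}}$ ($E{\left(s \right)} = 8 - s \sqrt{s} = 8 - s^{\frac{3}{2}}$)
$H{\left(t \right)} = -2 - 4 t$ ($H{\left(t \right)} = -2 + t \left(-4\right) = -2 - 4 t$)
$L{\left(P,p \right)} = 8 + P - P^{\frac{3}{2}}$ ($L{\left(P,p \right)} = P - \left(-8 + P^{\frac{3}{2}}\right) = 8 + P - P^{\frac{3}{2}}$)
$M{\left(z,Y \right)} = 19 - 11 \sqrt{11}$ ($M{\left(z,Y \right)} = 8 + 11 - 11^{\frac{3}{2}} = 8 + 11 - 11 \sqrt{11} = 19 - 11 \sqrt{11}$)
$M{\left(75,214 \right)} - o{\left(136,-116 \right)} = \left(19 - 11 \sqrt{11}\right) - \left(97 + 136\right) = \left(19 - 11 \sqrt{11}\right) - 233 = -214 - 11 \sqrt{11}$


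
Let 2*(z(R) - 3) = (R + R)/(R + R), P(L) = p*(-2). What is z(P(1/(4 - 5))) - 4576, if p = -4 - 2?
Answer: -9145/2 ≈ -4572.5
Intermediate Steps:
p = -6
P(L) = 12 (P(L) = -6*(-2) = 12)
z(R) = 7/2 (z(R) = 3 + ((R + R)/(R + R))/2 = 3 + ((2*R)/((2*R)))/2 = 3 + ((2*R)*(1/(2*R)))/2 = 3 + (½)*1 = 3 + ½ = 7/2)
z(P(1/(4 - 5))) - 4576 = 7/2 - 4576 = -9145/2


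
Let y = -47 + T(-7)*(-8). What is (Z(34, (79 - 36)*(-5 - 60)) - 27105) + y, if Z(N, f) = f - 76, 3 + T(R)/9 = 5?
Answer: -30167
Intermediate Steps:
T(R) = 18 (T(R) = -27 + 9*5 = -27 + 45 = 18)
y = -191 (y = -47 + 18*(-8) = -47 - 144 = -191)
Z(N, f) = -76 + f
(Z(34, (79 - 36)*(-5 - 60)) - 27105) + y = ((-76 + (79 - 36)*(-5 - 60)) - 27105) - 191 = ((-76 + 43*(-65)) - 27105) - 191 = ((-76 - 2795) - 27105) - 191 = (-2871 - 27105) - 191 = -29976 - 191 = -30167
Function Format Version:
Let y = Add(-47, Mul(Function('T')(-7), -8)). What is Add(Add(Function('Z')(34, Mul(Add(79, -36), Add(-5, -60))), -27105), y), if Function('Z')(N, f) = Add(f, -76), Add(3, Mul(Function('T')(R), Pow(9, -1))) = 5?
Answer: -30167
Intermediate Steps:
Function('T')(R) = 18 (Function('T')(R) = Add(-27, Mul(9, 5)) = Add(-27, 45) = 18)
y = -191 (y = Add(-47, Mul(18, -8)) = Add(-47, -144) = -191)
Function('Z')(N, f) = Add(-76, f)
Add(Add(Function('Z')(34, Mul(Add(79, -36), Add(-5, -60))), -27105), y) = Add(Add(Add(-76, Mul(Add(79, -36), Add(-5, -60))), -27105), -191) = Add(Add(Add(-76, Mul(43, -65)), -27105), -191) = Add(Add(Add(-76, -2795), -27105), -191) = Add(Add(-2871, -27105), -191) = Add(-29976, -191) = -30167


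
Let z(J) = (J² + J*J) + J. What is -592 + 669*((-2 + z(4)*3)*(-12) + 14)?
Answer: -842194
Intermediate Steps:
z(J) = J + 2*J² (z(J) = (J² + J²) + J = 2*J² + J = J + 2*J²)
-592 + 669*((-2 + z(4)*3)*(-12) + 14) = -592 + 669*((-2 + (4*(1 + 2*4))*3)*(-12) + 14) = -592 + 669*((-2 + (4*(1 + 8))*3)*(-12) + 14) = -592 + 669*((-2 + (4*9)*3)*(-12) + 14) = -592 + 669*((-2 + 36*3)*(-12) + 14) = -592 + 669*((-2 + 108)*(-12) + 14) = -592 + 669*(106*(-12) + 14) = -592 + 669*(-1272 + 14) = -592 + 669*(-1258) = -592 - 841602 = -842194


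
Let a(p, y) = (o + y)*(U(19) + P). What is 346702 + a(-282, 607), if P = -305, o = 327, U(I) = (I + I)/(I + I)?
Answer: 62766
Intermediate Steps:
U(I) = 1 (U(I) = (2*I)/((2*I)) = (2*I)*(1/(2*I)) = 1)
a(p, y) = -99408 - 304*y (a(p, y) = (327 + y)*(1 - 305) = (327 + y)*(-304) = -99408 - 304*y)
346702 + a(-282, 607) = 346702 + (-99408 - 304*607) = 346702 + (-99408 - 184528) = 346702 - 283936 = 62766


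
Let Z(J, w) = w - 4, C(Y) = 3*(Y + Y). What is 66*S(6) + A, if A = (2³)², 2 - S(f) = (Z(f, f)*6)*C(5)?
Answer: -23564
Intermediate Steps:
C(Y) = 6*Y (C(Y) = 3*(2*Y) = 6*Y)
Z(J, w) = -4 + w
S(f) = 722 - 180*f (S(f) = 2 - (-4 + f)*6*6*5 = 2 - (-24 + 6*f)*30 = 2 - (-720 + 180*f) = 2 + (720 - 180*f) = 722 - 180*f)
A = 64 (A = 8² = 64)
66*S(6) + A = 66*(722 - 180*6) + 64 = 66*(722 - 1080) + 64 = 66*(-358) + 64 = -23628 + 64 = -23564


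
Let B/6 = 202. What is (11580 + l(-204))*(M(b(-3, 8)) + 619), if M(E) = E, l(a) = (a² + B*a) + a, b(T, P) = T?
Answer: -119661696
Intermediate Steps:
B = 1212 (B = 6*202 = 1212)
l(a) = a² + 1213*a (l(a) = (a² + 1212*a) + a = a² + 1213*a)
(11580 + l(-204))*(M(b(-3, 8)) + 619) = (11580 - 204*(1213 - 204))*(-3 + 619) = (11580 - 204*1009)*616 = (11580 - 205836)*616 = -194256*616 = -119661696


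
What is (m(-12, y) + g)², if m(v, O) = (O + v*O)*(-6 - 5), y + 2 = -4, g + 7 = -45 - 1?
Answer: 606841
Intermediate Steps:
g = -53 (g = -7 + (-45 - 1) = -7 - 46 = -53)
y = -6 (y = -2 - 4 = -6)
m(v, O) = -11*O - 11*O*v (m(v, O) = (O + O*v)*(-11) = -11*O - 11*O*v)
(m(-12, y) + g)² = (-11*(-6)*(1 - 12) - 53)² = (-11*(-6)*(-11) - 53)² = (-726 - 53)² = (-779)² = 606841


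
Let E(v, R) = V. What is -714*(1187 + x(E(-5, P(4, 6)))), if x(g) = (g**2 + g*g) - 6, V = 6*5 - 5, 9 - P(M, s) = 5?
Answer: -1735734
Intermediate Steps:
P(M, s) = 4 (P(M, s) = 9 - 1*5 = 9 - 5 = 4)
V = 25 (V = 30 - 5 = 25)
E(v, R) = 25
x(g) = -6 + 2*g**2 (x(g) = (g**2 + g**2) - 6 = 2*g**2 - 6 = -6 + 2*g**2)
-714*(1187 + x(E(-5, P(4, 6)))) = -714*(1187 + (-6 + 2*25**2)) = -714*(1187 + (-6 + 2*625)) = -714*(1187 + (-6 + 1250)) = -714*(1187 + 1244) = -714*2431 = -1735734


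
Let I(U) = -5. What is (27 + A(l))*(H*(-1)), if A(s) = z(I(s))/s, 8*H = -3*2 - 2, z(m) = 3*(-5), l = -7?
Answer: 204/7 ≈ 29.143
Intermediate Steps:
z(m) = -15
H = -1 (H = (-3*2 - 2)/8 = (-6 - 2)/8 = (⅛)*(-8) = -1)
A(s) = -15/s
(27 + A(l))*(H*(-1)) = (27 - 15/(-7))*(-1*(-1)) = (27 - 15*(-⅐))*1 = (27 + 15/7)*1 = (204/7)*1 = 204/7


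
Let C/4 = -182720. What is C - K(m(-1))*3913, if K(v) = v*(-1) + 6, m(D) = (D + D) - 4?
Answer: -777836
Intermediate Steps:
C = -730880 (C = 4*(-182720) = -730880)
m(D) = -4 + 2*D (m(D) = 2*D - 4 = -4 + 2*D)
K(v) = 6 - v (K(v) = -v + 6 = 6 - v)
C - K(m(-1))*3913 = -730880 - (6 - (-4 + 2*(-1)))*3913 = -730880 - (6 - (-4 - 2))*3913 = -730880 - (6 - 1*(-6))*3913 = -730880 - (6 + 6)*3913 = -730880 - 12*3913 = -730880 - 1*46956 = -730880 - 46956 = -777836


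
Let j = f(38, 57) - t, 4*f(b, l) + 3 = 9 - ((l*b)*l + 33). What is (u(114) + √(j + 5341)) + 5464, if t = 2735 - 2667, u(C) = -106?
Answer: 5358 + I*√102397/2 ≈ 5358.0 + 160.0*I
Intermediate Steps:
t = 68
f(b, l) = -27/4 - b*l²/4 (f(b, l) = -¾ + (9 - ((l*b)*l + 33))/4 = -¾ + (9 - ((b*l)*l + 33))/4 = -¾ + (9 - (b*l² + 33))/4 = -¾ + (9 - (33 + b*l²))/4 = -¾ + (9 + (-33 - b*l²))/4 = -¾ + (-24 - b*l²)/4 = -¾ + (-6 - b*l²/4) = -27/4 - b*l²/4)
j = -123761/4 (j = (-27/4 - ¼*38*57²) - 1*68 = (-27/4 - ¼*38*3249) - 68 = (-27/4 - 61731/2) - 68 = -123489/4 - 68 = -123761/4 ≈ -30940.)
(u(114) + √(j + 5341)) + 5464 = (-106 + √(-123761/4 + 5341)) + 5464 = (-106 + √(-102397/4)) + 5464 = (-106 + I*√102397/2) + 5464 = 5358 + I*√102397/2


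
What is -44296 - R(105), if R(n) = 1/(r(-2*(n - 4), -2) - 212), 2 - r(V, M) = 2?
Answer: -9390751/212 ≈ -44296.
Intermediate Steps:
r(V, M) = 0 (r(V, M) = 2 - 1*2 = 2 - 2 = 0)
R(n) = -1/212 (R(n) = 1/(0 - 212) = 1/(-212) = -1/212)
-44296 - R(105) = -44296 - 1*(-1/212) = -44296 + 1/212 = -9390751/212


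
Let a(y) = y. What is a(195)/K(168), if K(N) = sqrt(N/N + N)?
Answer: 15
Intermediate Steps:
K(N) = sqrt(1 + N)
a(195)/K(168) = 195/(sqrt(1 + 168)) = 195/(sqrt(169)) = 195/13 = 195*(1/13) = 15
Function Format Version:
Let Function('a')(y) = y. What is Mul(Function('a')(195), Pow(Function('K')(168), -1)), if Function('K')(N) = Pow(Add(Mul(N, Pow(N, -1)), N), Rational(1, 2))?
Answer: 15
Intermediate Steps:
Function('K')(N) = Pow(Add(1, N), Rational(1, 2))
Mul(Function('a')(195), Pow(Function('K')(168), -1)) = Mul(195, Pow(Pow(Add(1, 168), Rational(1, 2)), -1)) = Mul(195, Pow(Pow(169, Rational(1, 2)), -1)) = Mul(195, Pow(13, -1)) = Mul(195, Rational(1, 13)) = 15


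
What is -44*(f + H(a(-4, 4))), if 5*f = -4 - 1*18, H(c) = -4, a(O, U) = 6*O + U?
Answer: 1848/5 ≈ 369.60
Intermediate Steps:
a(O, U) = U + 6*O
f = -22/5 (f = (-4 - 1*18)/5 = (-4 - 18)/5 = (⅕)*(-22) = -22/5 ≈ -4.4000)
-44*(f + H(a(-4, 4))) = -44*(-22/5 - 4) = -44*(-42/5) = 1848/5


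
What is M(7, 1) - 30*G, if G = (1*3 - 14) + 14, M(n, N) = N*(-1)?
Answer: -91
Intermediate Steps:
M(n, N) = -N
G = 3 (G = (3 - 14) + 14 = -11 + 14 = 3)
M(7, 1) - 30*G = -1*1 - 30*3 = -1 - 90 = -91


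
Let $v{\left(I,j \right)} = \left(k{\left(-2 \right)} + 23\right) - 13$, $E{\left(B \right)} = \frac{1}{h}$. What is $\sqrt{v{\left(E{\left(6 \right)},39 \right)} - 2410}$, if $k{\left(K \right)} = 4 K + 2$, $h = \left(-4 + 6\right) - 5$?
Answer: $i \sqrt{2406} \approx 49.051 i$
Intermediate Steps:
$h = -3$ ($h = 2 - 5 = -3$)
$E{\left(B \right)} = - \frac{1}{3}$ ($E{\left(B \right)} = \frac{1}{-3} = - \frac{1}{3}$)
$k{\left(K \right)} = 2 + 4 K$
$v{\left(I,j \right)} = 4$ ($v{\left(I,j \right)} = \left(\left(2 + 4 \left(-2\right)\right) + 23\right) - 13 = \left(\left(2 - 8\right) + 23\right) - 13 = \left(-6 + 23\right) - 13 = 17 - 13 = 4$)
$\sqrt{v{\left(E{\left(6 \right)},39 \right)} - 2410} = \sqrt{4 - 2410} = \sqrt{-2406} = i \sqrt{2406}$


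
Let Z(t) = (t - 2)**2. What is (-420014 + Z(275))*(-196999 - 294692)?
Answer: 169871865135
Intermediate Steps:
Z(t) = (-2 + t)**2
(-420014 + Z(275))*(-196999 - 294692) = (-420014 + (-2 + 275)**2)*(-196999 - 294692) = (-420014 + 273**2)*(-491691) = (-420014 + 74529)*(-491691) = -345485*(-491691) = 169871865135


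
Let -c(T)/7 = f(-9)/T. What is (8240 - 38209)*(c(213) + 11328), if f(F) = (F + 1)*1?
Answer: -72312799480/213 ≈ -3.3950e+8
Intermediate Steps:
f(F) = 1 + F (f(F) = (1 + F)*1 = 1 + F)
c(T) = 56/T (c(T) = -7*(1 - 9)/T = -(-56)/T = 56/T)
(8240 - 38209)*(c(213) + 11328) = (8240 - 38209)*(56/213 + 11328) = -29969*(56*(1/213) + 11328) = -29969*(56/213 + 11328) = -29969*2412920/213 = -72312799480/213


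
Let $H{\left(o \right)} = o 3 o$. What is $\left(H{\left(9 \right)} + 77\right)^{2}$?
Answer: $102400$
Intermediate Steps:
$H{\left(o \right)} = 3 o^{2}$ ($H{\left(o \right)} = 3 o o = 3 o^{2}$)
$\left(H{\left(9 \right)} + 77\right)^{2} = \left(3 \cdot 9^{2} + 77\right)^{2} = \left(3 \cdot 81 + 77\right)^{2} = \left(243 + 77\right)^{2} = 320^{2} = 102400$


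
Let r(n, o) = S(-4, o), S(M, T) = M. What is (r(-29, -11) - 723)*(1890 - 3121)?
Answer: 894937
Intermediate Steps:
r(n, o) = -4
(r(-29, -11) - 723)*(1890 - 3121) = (-4 - 723)*(1890 - 3121) = -727*(-1231) = 894937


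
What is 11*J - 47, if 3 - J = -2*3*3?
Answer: 184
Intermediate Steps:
J = 21 (J = 3 - (-2*3)*3 = 3 - (-6)*3 = 3 - 1*(-18) = 3 + 18 = 21)
11*J - 47 = 11*21 - 47 = 231 - 47 = 184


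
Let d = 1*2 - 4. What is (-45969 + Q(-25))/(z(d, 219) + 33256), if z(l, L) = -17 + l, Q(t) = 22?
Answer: -45947/33237 ≈ -1.3824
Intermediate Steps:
d = -2 (d = 2 - 4 = -2)
(-45969 + Q(-25))/(z(d, 219) + 33256) = (-45969 + 22)/((-17 - 2) + 33256) = -45947/(-19 + 33256) = -45947/33237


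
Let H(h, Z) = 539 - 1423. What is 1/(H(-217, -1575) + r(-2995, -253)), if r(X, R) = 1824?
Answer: 1/940 ≈ 0.0010638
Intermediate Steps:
H(h, Z) = -884
1/(H(-217, -1575) + r(-2995, -253)) = 1/(-884 + 1824) = 1/940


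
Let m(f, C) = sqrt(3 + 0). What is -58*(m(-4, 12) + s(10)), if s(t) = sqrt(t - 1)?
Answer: -174 - 58*sqrt(3) ≈ -274.46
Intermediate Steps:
s(t) = sqrt(-1 + t)
m(f, C) = sqrt(3)
-58*(m(-4, 12) + s(10)) = -58*(sqrt(3) + sqrt(-1 + 10)) = -58*(sqrt(3) + sqrt(9)) = -58*(sqrt(3) + 3) = -58*(3 + sqrt(3)) = -174 - 58*sqrt(3)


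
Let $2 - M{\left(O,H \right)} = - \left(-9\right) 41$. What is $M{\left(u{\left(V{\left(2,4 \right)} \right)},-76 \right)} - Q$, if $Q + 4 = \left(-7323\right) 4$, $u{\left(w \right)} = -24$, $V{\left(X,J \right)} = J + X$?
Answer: $28929$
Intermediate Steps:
$M{\left(O,H \right)} = -367$ ($M{\left(O,H \right)} = 2 - - \left(-9\right) 41 = 2 - \left(-1\right) \left(-369\right) = 2 - 369 = -367$)
$Q = -29296$ ($Q = -4 - 29292 = -29296$)
$M{\left(u{\left(V{\left(2,4 \right)} \right)},-76 \right)} - Q = -367 - -29296 = -367 + 29296 = 28929$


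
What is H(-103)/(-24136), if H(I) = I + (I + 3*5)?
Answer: 191/24136 ≈ 0.0079135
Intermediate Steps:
H(I) = 15 + 2*I (H(I) = I + (I + 15) = I + (15 + I) = 15 + 2*I)
H(-103)/(-24136) = (15 + 2*(-103))/(-24136) = (15 - 206)*(-1/24136) = -191*(-1/24136) = 191/24136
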